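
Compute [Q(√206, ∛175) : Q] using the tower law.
[Q(√206, ∛175) : Q] = 6

Let L = Q(√206, ∛175). Since Q(√206) ⊂ L and [Q(√206):Q] = 2, the tower law gives 2 | [L:Q]. Likewise Q(∛175) ⊂ L with [Q(∛175):Q] = 3 (because 175 is not a perfect cube), so 3 | [L:Q]. As gcd(2,3) = 1, [L:Q] is divisible by 6. Conversely L is generated over Q by √206 and ∛175, so [L:Q] ≤ 2·3 = 6. Therefore [Q(√206, ∛175) : Q] = 6.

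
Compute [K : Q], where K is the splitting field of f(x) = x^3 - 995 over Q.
[K : Q] = 6

The roots of x^3 - 995 are ∛995, ω∛995, ω^2∛995 where ω = e^(2πi/3) is a primitive cube root of unity, so K = Q(∛995, ω). Now [Q(∛995):Q] = 3 (since 995 is not a perfect cube, x^3 - 995 is irreducible) and [Q(ω):Q] = 2. Both 2 and 3 divide [K:Q], and [K:Q] ≤ 3·2 = 6, so [K:Q] = 6. (Equivalently: Q(∛995) ⊂ R but ω ∉ R, so [K : Q(∛995)] = 2.)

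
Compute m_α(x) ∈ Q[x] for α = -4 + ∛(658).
m_α(x) = x^3 + 12x^2 + 48x - 594

Set β = α + 4 = ∛(658), so β^3 = 658. Then (α + 4)^3 - 658 = 0, i.e. α is a root of g(x) = (x + 4)^3 - 658 = x^3 + 12x^2 + 48x - 594. Since g(x) = h(x + 4) where h(x) = x^3 - 658, and h is irreducible over Q (because 658 is not a perfect cube, so h has no rational root, and a monic cubic with no rational root is irreducible), g is also irreducible (irreducibility is preserved under the substitution x → x + 4). Hence m_α(x) = x^3 + 12x^2 + 48x - 594.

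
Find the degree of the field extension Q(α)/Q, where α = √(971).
[Q(α):Q] = 2

[Q(α):Q] equals the degree of the minimal polynomial of α. Here α^2 = 971 and x^2 - 971 is irreducible (d = 971 is squarefree, ≠ 1, hence not a square), so deg(m_α) = 2. Thus [Q(α):Q] = 2.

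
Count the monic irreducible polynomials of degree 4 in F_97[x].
There are 22129968 monic irreducible polynomials of degree 4 over F_97

Each element of F_{97^4} that lies in no proper subfield is a root of exactly one monic irreducible of degree 4 over F_97, and each such polynomial has 4 distinct roots in F_{97^4}. By Möbius inversion the count is N_97(4) = (1/4) Σ_{d|4} μ(4/d) · 97^d = (1/4)(μ(4)·97^1 + μ(2)·97^2 + μ(1)·97^4) = 88519872/4 = 22129968.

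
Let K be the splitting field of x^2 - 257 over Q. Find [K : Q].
[K : Q] = 2

f(x) = x^2 - 257 factors as (x - √257)(x + √257). The splitting field is K = Q(√257). Since 257 is squarefree and > 1, it is not a perfect square, so x^2 - 257 is irreducible over Q and [Q(√257) : Q] = 2. Hence [K : Q] = 2.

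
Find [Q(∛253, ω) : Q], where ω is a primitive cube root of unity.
[Q(∛253, ω) : Q] = 6

[Q(∛253):Q] = 3 (min poly x^3 - 253, irreducible since 253 is not a perfect cube). [Q(ω):Q] = 2 (min poly x^2 + x + 1). Since Q(∛253) ⊂ R and ω ∉ R, we have ω ∉ Q(∛253), so x^2 + x + 1 remains irreducible over Q(∛253) and [Q(∛253, ω) : Q(∛253)] = 2. By the tower law, [Q(∛253, ω) : Q] = 3 · 2 = 6. (In fact Q(∛253, ω) is the splitting field of x^3 - 253 over Q.)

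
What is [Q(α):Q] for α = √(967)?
[Q(α):Q] = 2

[Q(α):Q] equals the degree of the minimal polynomial of α. Here α^2 = 967 and x^2 - 967 is irreducible (d = 967 is squarefree, ≠ 1, hence not a square), so deg(m_α) = 2. Thus [Q(α):Q] = 2.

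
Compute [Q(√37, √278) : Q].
[Q(√37, √278) : Q] = 4

[Q(√37):Q] = 2 (min poly x^2 - 37, irreducible since 37 is squarefree > 1). For the top step, suppose √278 ∈ Q(√37), say √278 = c + d√37 with c, d ∈ Q. Squaring: 278 = c^2 + 37d^2 + 2cd√37. Since √37 ∉ Q this forces 2cd = 0. If d = 0 then √278 = c ∈ Q, contradicting 278 squarefree > 1. If c = 0 then 278 = 37d^2, so 37·278 = (37d)^2 is a perfect square in Q — but 37·278 = 10286 is not a perfect square (since 37 and 278 are distinct squarefree integers). Contradiction. Hence √278 ∉ Q(√37), so x^2 - 278 stays irreducible over Q(√37) and [Q(√37, √278) : Q(√37)] = 2. By the tower law, [Q(√37, √278) : Q] = 2 · 2 = 4.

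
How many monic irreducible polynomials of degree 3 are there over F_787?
There are 162480872 monic irreducible polynomials of degree 3 over F_787

Each element of F_{787^3} that lies in no proper subfield is a root of exactly one monic irreducible of degree 3 over F_787, and each such polynomial has 3 distinct roots in F_{787^3}. By Möbius inversion the count is N_787(3) = (1/3) Σ_{d|3} μ(3/d) · 787^d = (1/3)(μ(3)·787^1 + μ(1)·787^3) = 487442616/3 = 162480872.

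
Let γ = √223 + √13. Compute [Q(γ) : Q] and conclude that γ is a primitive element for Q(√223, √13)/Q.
[Q(γ) : Q] = 4 (equivalently, Q(γ) = Q(√223, √13))

Obviously Q(γ) ⊆ Q(√223, √13), and [Q(√223, √13):Q] = 4 (since 223, 13 are distinct squarefree integers > 1 with 2899 not a perfect square). To show equality we compute the minimal polynomial of γ. From γ = √223 + √13: γ^2 = 223 + 2√(2899) + 13 = 236 + 2√(2899), so γ^2 - 236 = 2√(2899); squaring, (γ^2 - 236)^2 = 4·2899, i.e. γ^4 - 472γ^2 + 55696 - 11596 = 0, i.e. γ^4 - 472γ^2 + 44100 = 0. So γ is a root of x^4 - 472x^2 + 44100. This polynomial is irreducible over Q: it has no rational root (each ±√223 ± √13 is irrational), and any factorization into two quadratics over Q would force √(2899) ∈ Q (pairing opposite roots) or √223, √13 ∈ Q (other pairings), all impossible. Hence [Q(γ):Q] = 4 = [Q(√223, √13):Q], so Q(γ) = Q(√223, √13).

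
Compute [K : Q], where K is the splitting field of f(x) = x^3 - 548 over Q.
[K : Q] = 6

The roots of x^3 - 548 are ∛548, ω∛548, ω^2∛548 where ω = e^(2πi/3) is a primitive cube root of unity, so K = Q(∛548, ω). Now [Q(∛548):Q] = 3 (since 548 is not a perfect cube, x^3 - 548 is irreducible) and [Q(ω):Q] = 2. Both 2 and 3 divide [K:Q], and [K:Q] ≤ 3·2 = 6, so [K:Q] = 6. (Equivalently: Q(∛548) ⊂ R but ω ∉ R, so [K : Q(∛548)] = 2.)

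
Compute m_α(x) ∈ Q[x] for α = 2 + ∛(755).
m_α(x) = x^3 - 6x^2 + 12x - 763

Set β = α - 2 = ∛(755), so β^3 = 755. Then (α - 2)^3 - 755 = 0, i.e. α is a root of g(x) = (x - 2)^3 - 755 = x^3 - 6x^2 + 12x - 763. Since g(x) = h(x - 2) where h(x) = x^3 - 755, and h is irreducible over Q (because 755 is not a perfect cube, so h has no rational root, and a monic cubic with no rational root is irreducible), g is also irreducible (irreducibility is preserved under the substitution x → x - 2). Hence m_α(x) = x^3 - 6x^2 + 12x - 763.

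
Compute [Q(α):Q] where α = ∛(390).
[Q(α):Q] = 3

The minimal polynomial of α is x^3 - 390, irreducible over Q since 390 is not a perfect cube (so x^3 - 390 has no rational root). Hence [Q(α):Q] = deg(m_α) = 3.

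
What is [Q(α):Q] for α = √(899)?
[Q(α):Q] = 2

[Q(α):Q] equals the degree of the minimal polynomial of α. Here α^2 = 899 and x^2 - 899 is irreducible (d = 899 is squarefree, ≠ 1, hence not a square), so deg(m_α) = 2. Thus [Q(α):Q] = 2.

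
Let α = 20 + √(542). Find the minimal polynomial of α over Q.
m_α(x) = x^2 - 40x - 142

From α - 20 = √(542), squaring gives (α - 20)^2 = 542, i.e. α^2 - 40α + 400 = 542, so α^2 - 40α - 142 = 0. The discriminant of x^2 - 40x - 142 is (-40)^2 - 4·(-142) = 1600 + 568 = 2168, and 4·(542) is not a perfect square in Q since 542 is squarefree and ≠ 1. Hence x^2 - 40x - 142 is irreducible over Q and is the minimal polynomial of α.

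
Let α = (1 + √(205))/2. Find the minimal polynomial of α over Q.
m_α(x) = x^2 - x - 51

From 2α - 1 = √(205), squaring gives (2α - 1)^2 = 205, i.e. 4α^2 - 4α + 1 = 205, so α^2 - α + (1 - 205)/4 = 0. Since 205 ≡ 1 (mod 4), (1 - 205)/4 = -51 ∈ Z. The polynomial x^2 - x - 51 has discriminant 1 - 4·(-51) = 205, which is not a perfect square in Q (d = 205 is squarefree and ≠ 1), so x^2 - x - 51 is irreducible over Q. It is the minimal polynomial of α.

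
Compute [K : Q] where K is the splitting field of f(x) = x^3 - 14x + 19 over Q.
[K : Q] = 6

By the rational root test, any rational root of the monic integer polynomial f(x) = x^3 - 14x + 19 must be an integer dividing the constant term 19, i.e. one of ±{1, 19}. Evaluating: f(1) = 6, f(-1) = 32, f(19) = 6612, f(-19) = -6574; none is 0, so f has no rational root and is therefore irreducible over Q (a cubic with no linear factor over a field is irreducible). For an irreducible cubic, the Galois group is A_3 or S_3 according as the discriminant disc(f) = -4a^3 - 27b^2 = -4·(-14)^3 - 27·(19)^2 = 1229 is or is not a square in Q. Here disc(f) = 1229 is not a perfect square in Q, so the Galois group of f over Q is not contained in A_3 and must be all of S_3. The splitting field has degree |S_3| = 6 over Q, so [K : Q] = 6.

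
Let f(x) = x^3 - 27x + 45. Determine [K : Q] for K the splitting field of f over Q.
[K : Q] = 6

By the rational root test, any rational root of the monic integer polynomial f(x) = x^3 - 27x + 45 must be an integer dividing the constant term 45, i.e. one of ±{1, 3, 5, 9, 15, 45}. Evaluating: f(1) = 19, f(-1) = 71, f(3) = -9, f(-3) = 99, f(5) = 35, f(-5) = 55, f(9) = 531, f(-9) = -441, f(15) = 3015, f(-15) = -2925, f(45) = 89955, f(-45) = -89865; none is 0, so f has no rational root and is therefore irreducible over Q (a cubic with no linear factor over a field is irreducible). For an irreducible cubic, the Galois group is A_3 or S_3 according as the discriminant disc(f) = -4a^3 - 27b^2 = -4·(-27)^3 - 27·(45)^2 = 24057 is or is not a square in Q. Here disc(f) = 24057 is not a perfect square in Q, so the Galois group of f over Q is not contained in A_3 and must be all of S_3. The splitting field has degree |S_3| = 6 over Q, so [K : Q] = 6.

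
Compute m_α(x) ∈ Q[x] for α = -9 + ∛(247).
m_α(x) = x^3 + 27x^2 + 243x + 482

Set β = α + 9 = ∛(247), so β^3 = 247. Then (α + 9)^3 - 247 = 0, i.e. α is a root of g(x) = (x + 9)^3 - 247 = x^3 + 27x^2 + 243x + 482. Since g(x) = h(x + 9) where h(x) = x^3 - 247, and h is irreducible over Q (because 247 is not a perfect cube, so h has no rational root, and a monic cubic with no rational root is irreducible), g is also irreducible (irreducibility is preserved under the substitution x → x + 9). Hence m_α(x) = x^3 + 27x^2 + 243x + 482.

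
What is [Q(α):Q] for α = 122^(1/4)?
[Q(α):Q] = 4

α is a root of x^4 - 122. By Eisenstein's criterion at the prime p = 2 (which divides the constant term 122 but p^2 = 4 does not, since 122 is squarefree), x^4 - 122 is irreducible over Q. Hence [Q(α):Q] = 4.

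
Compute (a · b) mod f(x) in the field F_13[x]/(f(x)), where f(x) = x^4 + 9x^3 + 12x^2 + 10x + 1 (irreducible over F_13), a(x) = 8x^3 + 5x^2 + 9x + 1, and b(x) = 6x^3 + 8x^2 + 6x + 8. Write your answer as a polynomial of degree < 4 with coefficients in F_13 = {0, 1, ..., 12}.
a · b ≡ 10x^3 + 10x^2 + 11x (mod f(x))

Multiply in F_13[x]: a(x)·b(x) = (8x^3 + 5x^2 + 9x + 1)·(6x^3 + 8x^2 + 6x + 8) = 9x^6 + 3x^5 + 12x^4 + 3x^3 + 11x^2 + 8. This has degree ≥ 4, so divide by f(x) over F_13: 9x^6 + 3x^5 + 12x^4 + 3x^3 + 11x^2 + 8 = (9x^2 + 8)·(x^4 + 9x^3 + 12x^2 + 10x + 1) + (10x^3 + 10x^2 + 11x). Hence a·b ≡ 10x^3 + 10x^2 + 11x (mod f). (F_13[x]/(f) is a field with 13^4 = 28561 elements since f is irreducible of degree 4.)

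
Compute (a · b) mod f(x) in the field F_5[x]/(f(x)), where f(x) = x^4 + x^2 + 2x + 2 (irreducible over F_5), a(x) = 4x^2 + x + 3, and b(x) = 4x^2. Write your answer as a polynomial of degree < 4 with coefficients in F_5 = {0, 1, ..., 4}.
a · b ≡ 4x^3 + x^2 + 3x + 3 (mod f(x))

Multiply in F_5[x]: a(x)·b(x) = (4x^2 + x + 3)·(4x^2) = x^4 + 4x^3 + 2x^2. This has degree ≥ 4, so divide by f(x) over F_5: x^4 + 4x^3 + 2x^2 = (1)·(x^4 + x^2 + 2x + 2) + (4x^3 + x^2 + 3x + 3). Hence a·b ≡ 4x^3 + x^2 + 3x + 3 (mod f). (F_5[x]/(f) is a field with 5^4 = 625 elements since f is irreducible of degree 4.)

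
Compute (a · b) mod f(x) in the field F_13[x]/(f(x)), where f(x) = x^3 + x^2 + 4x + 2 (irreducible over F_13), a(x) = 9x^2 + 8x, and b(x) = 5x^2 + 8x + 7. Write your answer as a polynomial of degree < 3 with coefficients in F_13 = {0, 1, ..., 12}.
a · b ≡ 10x^2 + 10x + 9 (mod f(x))

Multiply in F_13[x]: a(x)·b(x) = (9x^2 + 8x)·(5x^2 + 8x + 7) = 6x^4 + 8x^3 + 10x^2 + 4x. This has degree ≥ 3, so divide by f(x) over F_13: 6x^4 + 8x^3 + 10x^2 + 4x = (6x + 2)·(x^3 + x^2 + 4x + 2) + (10x^2 + 10x + 9). Hence a·b ≡ 10x^2 + 10x + 9 (mod f). (F_13[x]/(f) is a field with 13^3 = 2197 elements since f is irreducible of degree 3.)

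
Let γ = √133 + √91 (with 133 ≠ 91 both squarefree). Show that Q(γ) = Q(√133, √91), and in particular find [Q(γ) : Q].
[Q(γ) : Q] = 4 (equivalently, Q(γ) = Q(√133, √91))

Obviously Q(γ) ⊆ Q(√133, √91), and [Q(√133, √91):Q] = 4 (since 133, 91 are distinct squarefree integers > 1 with 12103 not a perfect square). To show equality we compute the minimal polynomial of γ. From γ = √133 + √91: γ^2 = 133 + 2√(12103) + 91 = 224 + 2√(12103), so γ^2 - 224 = 2√(12103); squaring, (γ^2 - 224)^2 = 4·12103, i.e. γ^4 - 448γ^2 + 50176 - 48412 = 0, i.e. γ^4 - 448γ^2 + 1764 = 0. So γ is a root of x^4 - 448x^2 + 1764. This polynomial is irreducible over Q: it has no rational root (each ±√133 ± √91 is irrational), and any factorization into two quadratics over Q would force √(12103) ∈ Q (pairing opposite roots) or √133, √91 ∈ Q (other pairings), all impossible. Hence [Q(γ):Q] = 4 = [Q(√133, √91):Q], so Q(γ) = Q(√133, √91).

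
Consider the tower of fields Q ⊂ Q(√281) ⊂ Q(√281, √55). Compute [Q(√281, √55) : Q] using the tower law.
[Q(√281, √55) : Q] = 4

[Q(√281):Q] = 2 (min poly x^2 - 281, irreducible since 281 is squarefree > 1). For the top step, suppose √55 ∈ Q(√281), say √55 = c + d√281 with c, d ∈ Q. Squaring: 55 = c^2 + 281d^2 + 2cd√281. Since √281 ∉ Q this forces 2cd = 0. If d = 0 then √55 = c ∈ Q, contradicting 55 squarefree > 1. If c = 0 then 55 = 281d^2, so 281·55 = (281d)^2 is a perfect square in Q — but 281·55 = 15455 is not a perfect square (since 281 and 55 are distinct squarefree integers). Contradiction. Hence √55 ∉ Q(√281), so x^2 - 55 stays irreducible over Q(√281) and [Q(√281, √55) : Q(√281)] = 2. By the tower law, [Q(√281, √55) : Q] = 2 · 2 = 4.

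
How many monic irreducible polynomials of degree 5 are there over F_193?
There are 53557036800 monic irreducible polynomials of degree 5 over F_193

Each element of F_{193^5} that lies in no proper subfield is a root of exactly one monic irreducible of degree 5 over F_193, and each such polynomial has 5 distinct roots in F_{193^5}. By Möbius inversion the count is N_193(5) = (1/5) Σ_{d|5} μ(5/d) · 193^d = (1/5)(μ(5)·193^1 + μ(1)·193^5) = 267785184000/5 = 53557036800.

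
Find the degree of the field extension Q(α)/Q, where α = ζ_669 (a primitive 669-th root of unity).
[Q(α):Q] = 444

The minimal polynomial of ζ_669 over Q is the 669-th cyclotomic polynomial Φ_669(x), which is irreducible over Q and has degree φ(669) = 444. Hence [Q(α):Q] = φ(669) = 444.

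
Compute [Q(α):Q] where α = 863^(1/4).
[Q(α):Q] = 4

α is a root of x^4 - 863. By Eisenstein's criterion at the prime p = 863 (which divides the constant term 863 but p^2 = 744769 does not, since 863 is squarefree), x^4 - 863 is irreducible over Q. Hence [Q(α):Q] = 4.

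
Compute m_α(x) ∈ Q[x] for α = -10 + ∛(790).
m_α(x) = x^3 + 30x^2 + 300x + 210

Set β = α + 10 = ∛(790), so β^3 = 790. Then (α + 10)^3 - 790 = 0, i.e. α is a root of g(x) = (x + 10)^3 - 790 = x^3 + 30x^2 + 300x + 210. Since g(x) = h(x + 10) where h(x) = x^3 - 790, and h is irreducible over Q (because 790 is not a perfect cube, so h has no rational root, and a monic cubic with no rational root is irreducible), g is also irreducible (irreducibility is preserved under the substitution x → x + 10). Hence m_α(x) = x^3 + 30x^2 + 300x + 210.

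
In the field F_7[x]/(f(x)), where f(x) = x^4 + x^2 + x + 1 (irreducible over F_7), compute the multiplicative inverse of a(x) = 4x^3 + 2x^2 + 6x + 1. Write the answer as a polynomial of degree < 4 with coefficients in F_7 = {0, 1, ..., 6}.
a(x)^(-1) ≡ 3x^3 + 2x^2 + 4x + 6 (mod f(x))

Since f is irreducible over F_7, F_7[x]/(f) is a field and a(x) ≠ 0 has an inverse. Apply the extended Euclidean algorithm to f(x) and a(x) in F_7[x]: f(x) = (2x + 6)·a(x) + (5x^2 + 5x + 2);  a(x) = (5x + 1)·(5x^2 + 5x + 2) + (5x + 6);  (5x^2 + 5x + 2) = (x + 4)·(5x + 6) + (6). The last nonzero remainder is the constant 6 = gcd(f, a) in F_7. Back-substituting through the division chain expresses 6 = s(x)·a(x) + t(x)·f(x) with s(x) ≡ 4x^3 + 5x^2 + 3x + 1 (mod f), so (4x^3 + 5x^2 + 3x + 1)·a(x) ≡ 6 (mod f). Multiplying by 6^(-1) ≡ 6 in F_7 gives a(x)^(-1) ≡ 6·(4x^3 + 5x^2 + 3x + 1) ≡ 3x^3 + 2x^2 + 4x + 6 (mod f). Check: (4x^3 + 2x^2 + 6x + 1)·(3x^3 + 2x^2 + 4x + 6) = 5x^6 + 3x^4 + 5x^3 + 3x^2 + 5x + 6 ≡ 1 (mod x^4 + x^2 + x + 1).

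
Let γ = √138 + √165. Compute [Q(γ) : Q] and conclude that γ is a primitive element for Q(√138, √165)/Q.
[Q(γ) : Q] = 4 (equivalently, Q(γ) = Q(√138, √165))

Obviously Q(γ) ⊆ Q(√138, √165), and [Q(√138, √165):Q] = 4 (since 138, 165 are distinct squarefree integers > 1 with 22770 not a perfect square). To show equality we compute the minimal polynomial of γ. From γ = √138 + √165: γ^2 = 138 + 2√(22770) + 165 = 303 + 2√(22770), so γ^2 - 303 = 2√(22770); squaring, (γ^2 - 303)^2 = 4·22770, i.e. γ^4 - 606γ^2 + 91809 - 91080 = 0, i.e. γ^4 - 606γ^2 + 729 = 0. So γ is a root of x^4 - 606x^2 + 729. This polynomial is irreducible over Q: it has no rational root (each ±√138 ± √165 is irrational), and any factorization into two quadratics over Q would force √(22770) ∈ Q (pairing opposite roots) or √138, √165 ∈ Q (other pairings), all impossible. Hence [Q(γ):Q] = 4 = [Q(√138, √165):Q], so Q(γ) = Q(√138, √165).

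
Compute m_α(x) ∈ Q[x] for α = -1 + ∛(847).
m_α(x) = x^3 + 3x^2 + 3x - 846

Set β = α + 1 = ∛(847), so β^3 = 847. Then (α + 1)^3 - 847 = 0, i.e. α is a root of g(x) = (x + 1)^3 - 847 = x^3 + 3x^2 + 3x - 846. Since g(x) = h(x + 1) where h(x) = x^3 - 847, and h is irreducible over Q (because 847 is not a perfect cube, so h has no rational root, and a monic cubic with no rational root is irreducible), g is also irreducible (irreducibility is preserved under the substitution x → x + 1). Hence m_α(x) = x^3 + 3x^2 + 3x - 846.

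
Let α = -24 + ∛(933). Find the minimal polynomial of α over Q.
m_α(x) = x^3 + 72x^2 + 1728x + 12891

Set β = α + 24 = ∛(933), so β^3 = 933. Then (α + 24)^3 - 933 = 0, i.e. α is a root of g(x) = (x + 24)^3 - 933 = x^3 + 72x^2 + 1728x + 12891. Since g(x) = h(x + 24) where h(x) = x^3 - 933, and h is irreducible over Q (because 933 is not a perfect cube, so h has no rational root, and a monic cubic with no rational root is irreducible), g is also irreducible (irreducibility is preserved under the substitution x → x + 24). Hence m_α(x) = x^3 + 72x^2 + 1728x + 12891.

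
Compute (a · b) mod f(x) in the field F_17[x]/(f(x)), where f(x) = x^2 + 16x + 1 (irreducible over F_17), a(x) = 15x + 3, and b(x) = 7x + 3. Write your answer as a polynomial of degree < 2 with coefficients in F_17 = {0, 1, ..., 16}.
a · b ≡ x + 6 (mod f(x))

Multiply in F_17[x]: a(x)·b(x) = (15x + 3)·(7x + 3) = 3x^2 + 15x + 9. This has degree ≥ 2, so divide by f(x) over F_17: 3x^2 + 15x + 9 = (3)·(x^2 + 16x + 1) + (x + 6). Hence a·b ≡ x + 6 (mod f). (F_17[x]/(f) is a field with 17^2 = 289 elements since f is irreducible of degree 2.)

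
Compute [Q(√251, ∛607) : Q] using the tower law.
[Q(√251, ∛607) : Q] = 6

Let L = Q(√251, ∛607). Since Q(√251) ⊂ L and [Q(√251):Q] = 2, the tower law gives 2 | [L:Q]. Likewise Q(∛607) ⊂ L with [Q(∛607):Q] = 3 (because 607 is not a perfect cube), so 3 | [L:Q]. As gcd(2,3) = 1, [L:Q] is divisible by 6. Conversely L is generated over Q by √251 and ∛607, so [L:Q] ≤ 2·3 = 6. Therefore [Q(√251, ∛607) : Q] = 6.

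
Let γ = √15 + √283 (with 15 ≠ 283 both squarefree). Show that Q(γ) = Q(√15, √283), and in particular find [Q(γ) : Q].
[Q(γ) : Q] = 4 (equivalently, Q(γ) = Q(√15, √283))

Obviously Q(γ) ⊆ Q(√15, √283), and [Q(√15, √283):Q] = 4 (since 15, 283 are distinct squarefree integers > 1 with 4245 not a perfect square). To show equality we compute the minimal polynomial of γ. From γ = √15 + √283: γ^2 = 15 + 2√(4245) + 283 = 298 + 2√(4245), so γ^2 - 298 = 2√(4245); squaring, (γ^2 - 298)^2 = 4·4245, i.e. γ^4 - 596γ^2 + 88804 - 16980 = 0, i.e. γ^4 - 596γ^2 + 71824 = 0. So γ is a root of x^4 - 596x^2 + 71824. This polynomial is irreducible over Q: it has no rational root (each ±√15 ± √283 is irrational), and any factorization into two quadratics over Q would force √(4245) ∈ Q (pairing opposite roots) or √15, √283 ∈ Q (other pairings), all impossible. Hence [Q(γ):Q] = 4 = [Q(√15, √283):Q], so Q(γ) = Q(√15, √283).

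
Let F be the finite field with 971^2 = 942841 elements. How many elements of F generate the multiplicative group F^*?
There are φ(942840) = 248832 primitive elements

F_q^* is cyclic of order q - 1 = 942840. A cyclic group of order m has exactly φ(m) generators. Here m = 942840 = 2^3 · 3^5 · 5 · 97, so the number of primitive elements is φ(942840) = 248832.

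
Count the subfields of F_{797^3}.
F_{797^3} has 2 subfields

The subfields of F_{p^n} are exactly the fields F_{p^d} for d | n (each is the fixed field of the unique index-d subgroup of Gal(F_{p^n}/F_p) ≅ Z/nZ). The divisors of n = 3 are {1, 3}, giving 2 subfields: F_{797^1}, F_{797^3}.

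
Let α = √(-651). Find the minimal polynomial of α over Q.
m_α(x) = x^2 + 651

α satisfies α^2 + 651 = 0, so x^2 + 651 annihilates α. Since d = -651 is squarefree and ≠ 1, it is not a perfect square in Q, so x^2 + 651 has no rational root and is therefore irreducible over Q (a degree-2 polynomial over a field is irreducible iff it has no root). Hence m_α(x) = x^2 + 651.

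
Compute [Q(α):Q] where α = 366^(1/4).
[Q(α):Q] = 4

α is a root of x^4 - 366. By Eisenstein's criterion at the prime p = 2 (which divides the constant term 366 but p^2 = 4 does not, since 366 is squarefree), x^4 - 366 is irreducible over Q. Hence [Q(α):Q] = 4.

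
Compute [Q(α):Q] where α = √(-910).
[Q(α):Q] = 2

[Q(α):Q] equals the degree of the minimal polynomial of α. Here α^2 = -910 and x^2 + 910 is irreducible (d = -910 is squarefree, ≠ 1, hence not a square), so deg(m_α) = 2. Thus [Q(α):Q] = 2.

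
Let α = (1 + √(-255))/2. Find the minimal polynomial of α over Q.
m_α(x) = x^2 - x + 64

From 2α - 1 = √(-255), squaring gives (2α - 1)^2 = -255, i.e. 4α^2 - 4α + 1 = -255, so α^2 - α + (1 + 255)/4 = 0. Since -255 ≡ 1 (mod 4), (1 + 255)/4 = 64 ∈ Z. The polynomial x^2 - x + 64 has discriminant 1 - 4·(64) = -255, which is not a perfect square in Q (d = -255 is squarefree and ≠ 1), so x^2 - x + 64 is irreducible over Q. It is the minimal polynomial of α.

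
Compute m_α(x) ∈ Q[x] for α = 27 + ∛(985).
m_α(x) = x^3 - 81x^2 + 2187x - 20668

Set β = α - 27 = ∛(985), so β^3 = 985. Then (α - 27)^3 - 985 = 0, i.e. α is a root of g(x) = (x - 27)^3 - 985 = x^3 - 81x^2 + 2187x - 20668. Since g(x) = h(x - 27) where h(x) = x^3 - 985, and h is irreducible over Q (because 985 is not a perfect cube, so h has no rational root, and a monic cubic with no rational root is irreducible), g is also irreducible (irreducibility is preserved under the substitution x → x - 27). Hence m_α(x) = x^3 - 81x^2 + 2187x - 20668.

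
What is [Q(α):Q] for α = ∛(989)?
[Q(α):Q] = 3

The minimal polynomial of α is x^3 - 989, irreducible over Q since 989 is not a perfect cube (so x^3 - 989 has no rational root). Hence [Q(α):Q] = deg(m_α) = 3.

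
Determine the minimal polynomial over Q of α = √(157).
m_α(x) = x^2 - 157

α satisfies α^2 - 157 = 0, so x^2 - 157 annihilates α. Since d = 157 is squarefree and ≠ 1, it is not a perfect square in Q, so x^2 - 157 has no rational root and is therefore irreducible over Q (a degree-2 polynomial over a field is irreducible iff it has no root). Hence m_α(x) = x^2 - 157.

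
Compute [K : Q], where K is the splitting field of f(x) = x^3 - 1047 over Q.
[K : Q] = 6

The roots of x^3 - 1047 are ∛1047, ω∛1047, ω^2∛1047 where ω = e^(2πi/3) is a primitive cube root of unity, so K = Q(∛1047, ω). Now [Q(∛1047):Q] = 3 (since 1047 is not a perfect cube, x^3 - 1047 is irreducible) and [Q(ω):Q] = 2. Both 2 and 3 divide [K:Q], and [K:Q] ≤ 3·2 = 6, so [K:Q] = 6. (Equivalently: Q(∛1047) ⊂ R but ω ∉ R, so [K : Q(∛1047)] = 2.)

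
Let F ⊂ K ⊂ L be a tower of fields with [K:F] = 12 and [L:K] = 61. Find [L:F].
[L:F] = 732

The tower law says that for any tower of field extensions F ⊂ K ⊂ L with finite degrees, [L:F] = [L:K] · [K:F]. Here this gives [L:F] = 61 · 12 = 732.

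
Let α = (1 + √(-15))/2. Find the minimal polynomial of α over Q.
m_α(x) = x^2 - x + 4

From 2α - 1 = √(-15), squaring gives (2α - 1)^2 = -15, i.e. 4α^2 - 4α + 1 = -15, so α^2 - α + (1 + 15)/4 = 0. Since -15 ≡ 1 (mod 4), (1 + 15)/4 = 4 ∈ Z. The polynomial x^2 - x + 4 has discriminant 1 - 4·(4) = -15, which is not a perfect square in Q (d = -15 is squarefree and ≠ 1), so x^2 - x + 4 is irreducible over Q. It is the minimal polynomial of α.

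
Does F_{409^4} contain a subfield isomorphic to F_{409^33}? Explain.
No: F_{409^33} is not a subfield of F_{409^4}

F_{p^m} embeds in F_{p^n} iff m | n. Here 33 ∤ 4 (since 4 = 0·33 + 4 with remainder 4 ≠ 0), so F_{409^33} is not a subfield of F_{409^4}. Equivalently: if it were, the tower law would give 33 = [F_{409^33}:F_409] dividing [F_{409^4}:F_409] = 4, contradiction.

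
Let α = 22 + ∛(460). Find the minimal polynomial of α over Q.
m_α(x) = x^3 - 66x^2 + 1452x - 11108

Set β = α - 22 = ∛(460), so β^3 = 460. Then (α - 22)^3 - 460 = 0, i.e. α is a root of g(x) = (x - 22)^3 - 460 = x^3 - 66x^2 + 1452x - 11108. Since g(x) = h(x - 22) where h(x) = x^3 - 460, and h is irreducible over Q (because 460 is not a perfect cube, so h has no rational root, and a monic cubic with no rational root is irreducible), g is also irreducible (irreducibility is preserved under the substitution x → x - 22). Hence m_α(x) = x^3 - 66x^2 + 1452x - 11108.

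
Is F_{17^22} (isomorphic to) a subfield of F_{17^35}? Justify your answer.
No: F_{17^22} is not a subfield of F_{17^35}

F_{p^m} embeds in F_{p^n} iff m | n. Here 22 ∤ 35 (since 35 = 1·22 + 13 with remainder 13 ≠ 0), so F_{17^22} is not a subfield of F_{17^35}. Equivalently: if it were, the tower law would give 22 = [F_{17^22}:F_17] dividing [F_{17^35}:F_17] = 35, contradiction.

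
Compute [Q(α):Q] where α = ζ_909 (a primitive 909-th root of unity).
[Q(α):Q] = 600

The minimal polynomial of ζ_909 over Q is the 909-th cyclotomic polynomial Φ_909(x), which is irreducible over Q and has degree φ(909) = 600. Hence [Q(α):Q] = φ(909) = 600.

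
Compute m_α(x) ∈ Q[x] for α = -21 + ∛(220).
m_α(x) = x^3 + 63x^2 + 1323x + 9041

Set β = α + 21 = ∛(220), so β^3 = 220. Then (α + 21)^3 - 220 = 0, i.e. α is a root of g(x) = (x + 21)^3 - 220 = x^3 + 63x^2 + 1323x + 9041. Since g(x) = h(x + 21) where h(x) = x^3 - 220, and h is irreducible over Q (because 220 is not a perfect cube, so h has no rational root, and a monic cubic with no rational root is irreducible), g is also irreducible (irreducibility is preserved under the substitution x → x + 21). Hence m_α(x) = x^3 + 63x^2 + 1323x + 9041.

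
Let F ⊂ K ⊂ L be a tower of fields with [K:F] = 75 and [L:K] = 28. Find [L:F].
[L:F] = 2100

The tower law says that for any tower of field extensions F ⊂ K ⊂ L with finite degrees, [L:F] = [L:K] · [K:F]. Here this gives [L:F] = 28 · 75 = 2100.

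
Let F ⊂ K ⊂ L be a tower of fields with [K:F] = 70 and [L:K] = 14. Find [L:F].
[L:F] = 980

The tower law says that for any tower of field extensions F ⊂ K ⊂ L with finite degrees, [L:F] = [L:K] · [K:F]. Here this gives [L:F] = 14 · 70 = 980.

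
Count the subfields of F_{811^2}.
F_{811^2} has 2 subfields

The subfields of F_{p^n} are exactly the fields F_{p^d} for d | n (each is the fixed field of the unique index-d subgroup of Gal(F_{p^n}/F_p) ≅ Z/nZ). The divisors of n = 2 are {1, 2}, giving 2 subfields: F_{811^1}, F_{811^2}.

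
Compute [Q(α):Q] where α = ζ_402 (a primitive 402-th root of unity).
[Q(α):Q] = 132

The minimal polynomial of ζ_402 over Q is the 402-th cyclotomic polynomial Φ_402(x), which is irreducible over Q and has degree φ(402) = 132. Hence [Q(α):Q] = φ(402) = 132.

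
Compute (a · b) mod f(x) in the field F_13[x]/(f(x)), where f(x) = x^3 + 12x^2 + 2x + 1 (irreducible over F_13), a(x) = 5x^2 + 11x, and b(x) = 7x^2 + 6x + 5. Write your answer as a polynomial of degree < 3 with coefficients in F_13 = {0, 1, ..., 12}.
a · b ≡ 7x^2 + 9x + 1 (mod f(x))

Multiply in F_13[x]: a(x)·b(x) = (5x^2 + 11x)·(7x^2 + 6x + 5) = 9x^4 + 3x^3 + 3x. This has degree ≥ 3, so divide by f(x) over F_13: 9x^4 + 3x^3 + 3x = (9x + 12)·(x^3 + 12x^2 + 2x + 1) + (7x^2 + 9x + 1). Hence a·b ≡ 7x^2 + 9x + 1 (mod f). (F_13[x]/(f) is a field with 13^3 = 2197 elements since f is irreducible of degree 3.)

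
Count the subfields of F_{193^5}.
F_{193^5} has 2 subfields

The subfields of F_{p^n} are exactly the fields F_{p^d} for d | n (each is the fixed field of the unique index-d subgroup of Gal(F_{p^n}/F_p) ≅ Z/nZ). The divisors of n = 5 are {1, 5}, giving 2 subfields: F_{193^1}, F_{193^5}.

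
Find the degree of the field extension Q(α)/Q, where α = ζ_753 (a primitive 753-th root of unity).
[Q(α):Q] = 500

The minimal polynomial of ζ_753 over Q is the 753-th cyclotomic polynomial Φ_753(x), which is irreducible over Q and has degree φ(753) = 500. Hence [Q(α):Q] = φ(753) = 500.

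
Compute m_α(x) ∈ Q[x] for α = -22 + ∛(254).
m_α(x) = x^3 + 66x^2 + 1452x + 10394

Set β = α + 22 = ∛(254), so β^3 = 254. Then (α + 22)^3 - 254 = 0, i.e. α is a root of g(x) = (x + 22)^3 - 254 = x^3 + 66x^2 + 1452x + 10394. Since g(x) = h(x + 22) where h(x) = x^3 - 254, and h is irreducible over Q (because 254 is not a perfect cube, so h has no rational root, and a monic cubic with no rational root is irreducible), g is also irreducible (irreducibility is preserved under the substitution x → x + 22). Hence m_α(x) = x^3 + 66x^2 + 1452x + 10394.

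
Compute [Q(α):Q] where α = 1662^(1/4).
[Q(α):Q] = 4

α is a root of x^4 - 1662. By Eisenstein's criterion at the prime p = 2 (which divides the constant term 1662 but p^2 = 4 does not, since 1662 is squarefree), x^4 - 1662 is irreducible over Q. Hence [Q(α):Q] = 4.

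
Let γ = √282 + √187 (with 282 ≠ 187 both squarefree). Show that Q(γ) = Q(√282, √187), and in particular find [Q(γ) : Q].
[Q(γ) : Q] = 4 (equivalently, Q(γ) = Q(√282, √187))

Obviously Q(γ) ⊆ Q(√282, √187), and [Q(√282, √187):Q] = 4 (since 282, 187 are distinct squarefree integers > 1 with 52734 not a perfect square). To show equality we compute the minimal polynomial of γ. From γ = √282 + √187: γ^2 = 282 + 2√(52734) + 187 = 469 + 2√(52734), so γ^2 - 469 = 2√(52734); squaring, (γ^2 - 469)^2 = 4·52734, i.e. γ^4 - 938γ^2 + 219961 - 210936 = 0, i.e. γ^4 - 938γ^2 + 9025 = 0. So γ is a root of x^4 - 938x^2 + 9025. This polynomial is irreducible over Q: it has no rational root (each ±√282 ± √187 is irrational), and any factorization into two quadratics over Q would force √(52734) ∈ Q (pairing opposite roots) or √282, √187 ∈ Q (other pairings), all impossible. Hence [Q(γ):Q] = 4 = [Q(√282, √187):Q], so Q(γ) = Q(√282, √187).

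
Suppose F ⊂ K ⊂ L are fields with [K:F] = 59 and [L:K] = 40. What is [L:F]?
[L:F] = 2360

The tower law says that for any tower of field extensions F ⊂ K ⊂ L with finite degrees, [L:F] = [L:K] · [K:F]. Here this gives [L:F] = 40 · 59 = 2360.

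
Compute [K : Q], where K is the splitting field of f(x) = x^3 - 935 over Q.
[K : Q] = 6

The roots of x^3 - 935 are ∛935, ω∛935, ω^2∛935 where ω = e^(2πi/3) is a primitive cube root of unity, so K = Q(∛935, ω). Now [Q(∛935):Q] = 3 (since 935 is not a perfect cube, x^3 - 935 is irreducible) and [Q(ω):Q] = 2. Both 2 and 3 divide [K:Q], and [K:Q] ≤ 3·2 = 6, so [K:Q] = 6. (Equivalently: Q(∛935) ⊂ R but ω ∉ R, so [K : Q(∛935)] = 2.)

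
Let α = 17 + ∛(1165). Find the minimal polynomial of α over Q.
m_α(x) = x^3 - 51x^2 + 867x - 6078

Set β = α - 17 = ∛(1165), so β^3 = 1165. Then (α - 17)^3 - 1165 = 0, i.e. α is a root of g(x) = (x - 17)^3 - 1165 = x^3 - 51x^2 + 867x - 6078. Since g(x) = h(x - 17) where h(x) = x^3 - 1165, and h is irreducible over Q (because 1165 is not a perfect cube, so h has no rational root, and a monic cubic with no rational root is irreducible), g is also irreducible (irreducibility is preserved under the substitution x → x - 17). Hence m_α(x) = x^3 - 51x^2 + 867x - 6078.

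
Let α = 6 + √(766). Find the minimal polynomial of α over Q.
m_α(x) = x^2 - 12x - 730

From α - 6 = √(766), squaring gives (α - 6)^2 = 766, i.e. α^2 - 12α + 36 = 766, so α^2 - 12α - 730 = 0. The discriminant of x^2 - 12x - 730 is (-12)^2 - 4·(-730) = 144 + 2920 = 3064, and 4·(766) is not a perfect square in Q since 766 is squarefree and ≠ 1. Hence x^2 - 12x - 730 is irreducible over Q and is the minimal polynomial of α.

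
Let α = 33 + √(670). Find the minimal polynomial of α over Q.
m_α(x) = x^2 - 66x + 419

From α - 33 = √(670), squaring gives (α - 33)^2 = 670, i.e. α^2 - 66α + 1089 = 670, so α^2 - 66α + 419 = 0. The discriminant of x^2 - 66x + 419 is (-66)^2 - 4·(419) = 4356 - 1676 = 2680, and 4·(670) is not a perfect square in Q since 670 is squarefree and ≠ 1. Hence x^2 - 66x + 419 is irreducible over Q and is the minimal polynomial of α.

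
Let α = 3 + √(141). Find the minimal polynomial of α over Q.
m_α(x) = x^2 - 6x - 132

From α - 3 = √(141), squaring gives (α - 3)^2 = 141, i.e. α^2 - 6α + 9 = 141, so α^2 - 6α - 132 = 0. The discriminant of x^2 - 6x - 132 is (-6)^2 - 4·(-132) = 36 + 528 = 564, and 4·(141) is not a perfect square in Q since 141 is squarefree and ≠ 1. Hence x^2 - 6x - 132 is irreducible over Q and is the minimal polynomial of α.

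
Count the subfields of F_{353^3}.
F_{353^3} has 2 subfields

The subfields of F_{p^n} are exactly the fields F_{p^d} for d | n (each is the fixed field of the unique index-d subgroup of Gal(F_{p^n}/F_p) ≅ Z/nZ). The divisors of n = 3 are {1, 3}, giving 2 subfields: F_{353^1}, F_{353^3}.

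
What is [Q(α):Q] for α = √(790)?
[Q(α):Q] = 2

[Q(α):Q] equals the degree of the minimal polynomial of α. Here α^2 = 790 and x^2 - 790 is irreducible (d = 790 is squarefree, ≠ 1, hence not a square), so deg(m_α) = 2. Thus [Q(α):Q] = 2.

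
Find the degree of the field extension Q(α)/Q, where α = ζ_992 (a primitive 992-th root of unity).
[Q(α):Q] = 480

The minimal polynomial of ζ_992 over Q is the 992-th cyclotomic polynomial Φ_992(x), which is irreducible over Q and has degree φ(992) = 480. Hence [Q(α):Q] = φ(992) = 480.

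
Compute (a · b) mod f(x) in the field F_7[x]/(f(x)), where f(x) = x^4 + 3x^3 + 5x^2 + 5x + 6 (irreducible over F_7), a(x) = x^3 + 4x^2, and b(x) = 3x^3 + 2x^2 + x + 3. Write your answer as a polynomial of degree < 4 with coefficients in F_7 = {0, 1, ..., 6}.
a · b ≡ 2x^3 + 4x^2 + 5x (mod f(x))

Multiply in F_7[x]: a(x)·b(x) = (x^3 + 4x^2)·(3x^3 + 2x^2 + x + 3) = 3x^6 + 2x^4 + 5x^2. This has degree ≥ 4, so divide by f(x) over F_7: 3x^6 + 2x^4 + 5x^2 = (3x^2 + 5x)·(x^4 + 3x^3 + 5x^2 + 5x + 6) + (2x^3 + 4x^2 + 5x). Hence a·b ≡ 2x^3 + 4x^2 + 5x (mod f). (F_7[x]/(f) is a field with 7^4 = 2401 elements since f is irreducible of degree 4.)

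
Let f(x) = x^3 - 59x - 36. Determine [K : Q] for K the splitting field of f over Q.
[K : Q] = 6

By the rational root test, any rational root of the monic integer polynomial f(x) = x^3 - 59x - 36 must be an integer dividing the constant term -36, i.e. one of ±{1, 2, 3, 4, 6, 9, 12, 18, 36}. Evaluating: f(1) = -94, f(-1) = 22, f(2) = -146, f(-2) = 74, f(3) = -186, f(-3) = 114, f(4) = -208, f(-4) = 136, f(6) = -174, f(-6) = 102, f(9) = 162, f(-9) = -234, f(12) = 984, f(-12) = -1056, f(18) = 4734, f(-18) = -4806, f(36) = 44496, f(-36) = -44568; none is 0, so f has no rational root and is therefore irreducible over Q (a cubic with no linear factor over a field is irreducible). For an irreducible cubic, the Galois group is A_3 or S_3 according as the discriminant disc(f) = -4a^3 - 27b^2 = -4·(-59)^3 - 27·(-36)^2 = 786524 is or is not a square in Q. Here disc(f) = 786524 is not a perfect square in Q, so the Galois group of f over Q is not contained in A_3 and must be all of S_3. The splitting field has degree |S_3| = 6 over Q, so [K : Q] = 6.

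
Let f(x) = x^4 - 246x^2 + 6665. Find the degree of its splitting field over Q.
[K : Q] = 4

Solving the quadratic in x^2: x^2 = (246 ± √(246^2 - 4·6665))/2 = (246 ± √33856)/2 = (246 ± 184)/2, giving x^2 = 215 or x^2 = 31. So f(x) = (x^2 - 215)(x^2 - 31) and the roots of f are ±√215, ±√31. Hence the splitting field is K = Q(√215, √31). Since 215 and 31 are distinct squarefree integers > 1, their product 6665 is not a perfect square, so √31 ∉ Q(√215). By the tower law [K:Q] = [Q(√215,√31):Q(√215)] · [Q(√215):Q] = 2 · 2 = 4.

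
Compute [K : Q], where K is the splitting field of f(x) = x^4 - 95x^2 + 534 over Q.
[K : Q] = 4

Solving the quadratic in x^2: x^2 = (95 ± √(95^2 - 4·534))/2 = (95 ± √6889)/2 = (95 ± 83)/2, giving x^2 = 89 or x^2 = 6. So f(x) = (x^2 - 89)(x^2 - 6) and the roots of f are ±√89, ±√6. Hence the splitting field is K = Q(√89, √6). Since 89 and 6 are distinct squarefree integers > 1, their product 534 is not a perfect square, so √6 ∉ Q(√89). By the tower law [K:Q] = [Q(√89,√6):Q(√89)] · [Q(√89):Q] = 2 · 2 = 4.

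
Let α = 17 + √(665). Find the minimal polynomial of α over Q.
m_α(x) = x^2 - 34x - 376

From α - 17 = √(665), squaring gives (α - 17)^2 = 665, i.e. α^2 - 34α + 289 = 665, so α^2 - 34α - 376 = 0. The discriminant of x^2 - 34x - 376 is (-34)^2 - 4·(-376) = 1156 + 1504 = 2660, and 4·(665) is not a perfect square in Q since 665 is squarefree and ≠ 1. Hence x^2 - 34x - 376 is irreducible over Q and is the minimal polynomial of α.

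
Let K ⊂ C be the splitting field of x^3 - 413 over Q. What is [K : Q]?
[K : Q] = 6

The roots of x^3 - 413 are ∛413, ω∛413, ω^2∛413 where ω = e^(2πi/3) is a primitive cube root of unity, so K = Q(∛413, ω). Now [Q(∛413):Q] = 3 (since 413 is not a perfect cube, x^3 - 413 is irreducible) and [Q(ω):Q] = 2. Both 2 and 3 divide [K:Q], and [K:Q] ≤ 3·2 = 6, so [K:Q] = 6. (Equivalently: Q(∛413) ⊂ R but ω ∉ R, so [K : Q(∛413)] = 2.)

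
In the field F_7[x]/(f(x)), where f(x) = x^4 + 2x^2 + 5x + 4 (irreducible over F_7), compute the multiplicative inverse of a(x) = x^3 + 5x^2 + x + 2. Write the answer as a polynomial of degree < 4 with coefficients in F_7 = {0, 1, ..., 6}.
a(x)^(-1) ≡ 6x^3 + x^2 + 2x + 6 (mod f(x))

Since f is irreducible over F_7, F_7[x]/(f) is a field and a(x) ≠ 0 has an inverse. Apply the extended Euclidean algorithm to f(x) and a(x) in F_7[x]: f(x) = (x + 2)·a(x) + (5x^2 + x);  a(x) = (3x + 6)·(5x^2 + x) + (2x + 2);  (5x^2 + x) = (6x + 5)·(2x + 2) + (4). The last nonzero remainder is the constant 4 = gcd(f, a) in F_7. Back-substituting through the division chain expresses 4 = s(x)·a(x) + t(x)·f(x) with s(x) ≡ 3x^3 + 4x^2 + x + 3 (mod f), so (3x^3 + 4x^2 + x + 3)·a(x) ≡ 4 (mod f). Multiplying by 4^(-1) ≡ 2 in F_7 gives a(x)^(-1) ≡ 2·(3x^3 + 4x^2 + x + 3) ≡ 6x^3 + x^2 + 2x + 6 (mod f). Check: (x^3 + 5x^2 + x + 2)·(6x^3 + x^2 + 2x + 6) = 6x^6 + 3x^5 + 6x^4 + x^3 + 6x^2 + 3x + 5 ≡ 1 (mod x^4 + 2x^2 + 5x + 4).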